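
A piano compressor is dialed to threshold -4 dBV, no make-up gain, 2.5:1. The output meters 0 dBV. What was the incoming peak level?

6 dBV

Post-compression overshoot = 0 − (-4) = 4 dB.
Before 2.5:1 compression the overshoot was 4 × 2.5 = 10 dB, so input = -4 + 10 = 6 dBV.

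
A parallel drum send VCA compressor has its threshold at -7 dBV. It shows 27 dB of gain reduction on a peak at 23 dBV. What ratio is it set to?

Input overshoot = 23 − (-7) = 30 dB.
Output overshoot = 30 − 27 = 3 dB.
Ratio = input overshoot / output overshoot = 30 / 3 = 10.

10:1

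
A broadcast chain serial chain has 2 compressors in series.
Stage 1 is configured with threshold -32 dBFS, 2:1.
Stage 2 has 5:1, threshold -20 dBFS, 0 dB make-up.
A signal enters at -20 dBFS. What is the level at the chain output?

Stage 1: 12 dB above -32 dBFS, reduced 2:1 to 6 dB above → -26 dBFS.
Stage 2: -26 dBFS ≤ -20 dBFS, so stage 2 doesn't engage; output -26 dBFS.

-26 dBFS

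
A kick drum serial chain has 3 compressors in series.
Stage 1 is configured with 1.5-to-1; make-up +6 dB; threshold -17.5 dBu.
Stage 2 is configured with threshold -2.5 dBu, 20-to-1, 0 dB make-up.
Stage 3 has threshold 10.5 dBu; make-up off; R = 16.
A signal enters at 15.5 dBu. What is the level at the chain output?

-1.85 dBu

Stage 1: 15.5 dBu is 33 dB over -17.5 dBu; at 1.5:1 that becomes 22 dB over, giving 4.5 dBu; +6 dB make-up → 10.5 dBu.
Stage 2: overshoot 13 dB → 13/20 = 0.65 dB → -1.85 dBu.
Stage 3: -1.85 dBu ≤ 10.5 dBu, so stage 3 doesn't engage; output -1.85 dBu.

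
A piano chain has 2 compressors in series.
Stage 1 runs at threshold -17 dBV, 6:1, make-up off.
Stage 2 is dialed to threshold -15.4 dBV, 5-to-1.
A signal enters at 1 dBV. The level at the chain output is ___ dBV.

-15.12 dBV

Stage 1: 1 dBV is 18 dB over -17 dBV; at 6:1 that becomes 3 dB over, giving -14 dBV.
Stage 2: -14 dBV is 1.4 dB over -15.4 dBV; at 5:1 that becomes 0.28 dB over, giving -15.12 dBV.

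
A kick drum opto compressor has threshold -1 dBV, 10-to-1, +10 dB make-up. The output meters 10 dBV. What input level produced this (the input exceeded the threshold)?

9 dBV

Before make-up, the level was 10 − 10 = 0 dBV.
That's 1 dB above the -1 dBV threshold.
Before 10:1 compression the overshoot was 1 × 10 = 10 dB, so input = -1 + 10 = 9 dBV.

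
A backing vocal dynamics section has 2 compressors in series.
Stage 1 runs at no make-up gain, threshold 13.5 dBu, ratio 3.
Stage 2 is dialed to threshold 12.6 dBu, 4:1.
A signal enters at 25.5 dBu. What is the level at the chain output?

Stage 1: overshoot 12 dB → 12/3 = 4 dB → 17.5 dBu.
Stage 2: 17.5 dBu is 4.9 dB over 12.6 dBu; at 4:1 that becomes 1.225 dB over, giving 13.825 dBu.

13.825 dBu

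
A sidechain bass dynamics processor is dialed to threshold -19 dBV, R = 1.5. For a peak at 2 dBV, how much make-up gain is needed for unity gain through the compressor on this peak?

7 dB

Without make-up, output = threshold + overshoot/1.5 = -19 + 14 = -5 dBV.
Gap to target: 7 dB.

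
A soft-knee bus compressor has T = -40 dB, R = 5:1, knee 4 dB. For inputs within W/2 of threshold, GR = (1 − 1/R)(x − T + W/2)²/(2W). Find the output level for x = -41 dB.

-41.1 dB

x − T + W/2 = -41 − (-40) + 2 = 1.
GR = (1 − 1/5) × 1² / 8 = 0.8 × 1 / 8 = 0.1 dB.
Output = -41 − 0.1 = -41.1 dB.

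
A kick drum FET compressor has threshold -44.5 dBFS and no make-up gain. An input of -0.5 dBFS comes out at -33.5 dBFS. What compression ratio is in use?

4:1

Input overshoot = -0.5 − (-44.5) = 44 dB; output overshoot = -33.5 − (-44.5) = 11 dB.
Ratio = 44 / 11 = 4.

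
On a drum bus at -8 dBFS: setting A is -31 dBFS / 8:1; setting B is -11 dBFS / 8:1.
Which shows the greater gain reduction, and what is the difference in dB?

A: overshoot 23 dB → output overshoot 2.875 dB → GR 20.125 dB.
B: overshoot 3 dB → output overshoot 0.375 dB → GR 2.625 dB.
A applies 17.5 dB more gain reduction.

A, by 17.5 dB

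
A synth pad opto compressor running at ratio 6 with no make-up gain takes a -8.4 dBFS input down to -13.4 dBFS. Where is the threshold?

-14.4 dBFS

Let T be the threshold. Output overshoot = (input overshoot)/R, so -13.4 − T = (-8.4 − T)/6.
6·(-13.4 − T) = -8.4 − T → 5·T = -80.4 − (-8.4) = -72.
T = -72/5 = -14.4 dBFS.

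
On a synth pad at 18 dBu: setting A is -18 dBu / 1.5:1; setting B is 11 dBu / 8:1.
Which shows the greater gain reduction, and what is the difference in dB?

A, by 5.875 dB

A: 36 dB over, compressed to 24 dB over, so 12 dB of GR.
B: 7 dB over, compressed to 0.875 dB over, so 6.125 dB of GR.
A applies 5.875 dB more gain reduction.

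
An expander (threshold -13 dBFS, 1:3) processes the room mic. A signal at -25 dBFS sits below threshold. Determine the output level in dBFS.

Below threshold, a 1:3 expander applies gain = (3−1)×(T − x) of attenuation.
(3−1) × 12 = 24 dB, so output = -25 − 24 = -49 dBFS.

-49 dBFS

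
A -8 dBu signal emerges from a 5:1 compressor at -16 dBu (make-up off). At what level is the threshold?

Input is 10 dB above T (since output overshoot × R = input overshoot: (-16 − T)·5 = -8 − T gives T = -18 dBu).
Check: -18 + (-8 − (-18))/5 = -18 + 2 = -16 dBu. ✓

-18 dBu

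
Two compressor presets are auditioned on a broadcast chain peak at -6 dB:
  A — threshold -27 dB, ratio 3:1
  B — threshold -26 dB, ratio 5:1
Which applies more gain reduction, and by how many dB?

B, by 2 dB

A: GR = 21 − 21/3 = 14 dB.
B: GR = 20 − 20/5 = 16 dB.
B reduces 2 dB more.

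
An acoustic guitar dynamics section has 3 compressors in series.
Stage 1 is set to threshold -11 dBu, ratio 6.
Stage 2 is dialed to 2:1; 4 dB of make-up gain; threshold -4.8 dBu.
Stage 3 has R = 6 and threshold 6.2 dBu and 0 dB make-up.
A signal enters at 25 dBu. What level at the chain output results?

-1 dBu

Stage 1: overshoot 36 dB → 36/6 = 6 dB → -5 dBu.
Stage 2: below threshold (-5 ≤ -4.8); passes unchanged; make-up brings it to -1 dBu.
Stage 3: -1 dBu is at or below the 6.2 dBu threshold — no compression; output -1 dBu.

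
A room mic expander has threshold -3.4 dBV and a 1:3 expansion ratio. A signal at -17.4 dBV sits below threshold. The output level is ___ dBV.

-45.4 dBV

Below threshold, a 1:3 expander applies gain = (3−1)×(T − x) of attenuation.
(3−1) × 14 = 28 dB, so output = -17.4 − 28 = -45.4 dBV.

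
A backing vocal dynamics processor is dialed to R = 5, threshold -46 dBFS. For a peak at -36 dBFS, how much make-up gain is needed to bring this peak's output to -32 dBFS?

Without make-up, output = threshold + overshoot/5 = -46 + 2 = -44 dBFS.
Gap to target: 12 dB.

12 dB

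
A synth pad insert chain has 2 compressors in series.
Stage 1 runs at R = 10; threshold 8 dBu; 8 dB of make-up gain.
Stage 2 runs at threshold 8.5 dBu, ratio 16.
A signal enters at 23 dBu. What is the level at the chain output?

Stage 1: overshoot 15 dB → 15/10 = 1.5 dB → 9.5 dBu; +8 dB make-up → 17.5 dBu.
Stage 2: 9 dB above 8.5 dBu, reduced 16:1 to 0.5625 dB above → 9.0625 dBu.

9.0625 dBu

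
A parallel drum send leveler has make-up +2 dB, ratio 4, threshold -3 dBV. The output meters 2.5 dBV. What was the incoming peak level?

11 dBV

Remove make-up: 2.5 − 2 = 0.5 dBV.
That's 3.5 dB above the -3 dBV threshold.
Input overshoot = R × output overshoot = 14 dB → input = -3 + 14 = 11 dBV.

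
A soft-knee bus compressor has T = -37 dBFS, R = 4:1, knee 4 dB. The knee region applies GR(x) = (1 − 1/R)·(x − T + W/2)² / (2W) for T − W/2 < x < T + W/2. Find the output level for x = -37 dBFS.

-37.375 dBFS

x − T + W/2 = -37 − (-37) + 2 = 2.
GR = (1 − 1/4) × 2² / 8 = 0.75 × 4 / 8 = 0.375 dB.
Output = -37 − 0.375 = -37.375 dBFS.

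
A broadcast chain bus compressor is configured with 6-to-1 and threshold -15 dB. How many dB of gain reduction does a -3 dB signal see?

10 dB

Overshoot = -3 − (-15) = 12 dB.
At 6:1, output sits 12/6 = 2 dB above threshold.
Gain reduction = 12 − 2 = 10 dB.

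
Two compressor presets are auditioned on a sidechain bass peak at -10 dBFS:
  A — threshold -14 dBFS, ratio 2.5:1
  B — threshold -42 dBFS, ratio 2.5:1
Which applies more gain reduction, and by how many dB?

B, by 16.8 dB

A: overshoot 4 dB → output overshoot 1.6 dB → GR 2.4 dB.
B: overshoot 32 dB → output overshoot 12.8 dB → GR 19.2 dB.
Difference: 16.8 dB in favour of B.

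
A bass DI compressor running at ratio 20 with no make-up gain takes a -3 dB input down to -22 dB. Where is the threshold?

Input is 20 dB above T (since output overshoot × R = input overshoot: (-22 − T)·20 = -3 − T gives T = -23 dB).
Check: -23 + (-3 − (-23))/20 = -23 + 1 = -22 dB. ✓

-23 dB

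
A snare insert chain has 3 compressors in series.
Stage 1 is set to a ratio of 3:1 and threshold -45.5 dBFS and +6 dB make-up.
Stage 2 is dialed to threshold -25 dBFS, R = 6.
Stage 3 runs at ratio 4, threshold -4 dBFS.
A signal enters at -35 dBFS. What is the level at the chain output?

Stage 1: 10.5 dB above -45.5 dBFS, reduced 3:1 to 3.5 dB above → -42 dBFS; +6 dB make-up → -36 dBFS.
Stage 2: -36 dBFS is at or below the -25 dBFS threshold — no compression; output -36 dBFS.
Stage 3: -36 dBFS ≤ -4 dBFS, so stage 3 doesn't engage; output -36 dBFS.

-36 dBFS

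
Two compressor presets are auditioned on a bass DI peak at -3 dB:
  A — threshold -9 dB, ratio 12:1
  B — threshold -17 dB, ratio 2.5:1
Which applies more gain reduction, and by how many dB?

A: 6 dB over, compressed to 0.5 dB over, so 5.5 dB of GR.
B: 14 dB over, compressed to 5.6 dB over, so 8.4 dB of GR.
Difference: 2.9 dB in favour of B.

B, by 2.9 dB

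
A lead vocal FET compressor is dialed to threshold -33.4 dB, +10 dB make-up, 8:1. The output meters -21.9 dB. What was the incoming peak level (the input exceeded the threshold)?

Remove make-up: -21.9 − 10 = -31.9 dB.
The compressed level sits -31.9 − (-33.4) = 1.5 dB over threshold.
Undo the ratio: input overshoot = 1.5 × 8 = 12 dB, giving input = -21.4 dB.

-21.4 dB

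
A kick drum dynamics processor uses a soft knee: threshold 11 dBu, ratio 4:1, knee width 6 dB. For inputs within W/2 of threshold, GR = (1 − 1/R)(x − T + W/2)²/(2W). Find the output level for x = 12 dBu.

x − T + W/2 = 12 − 11 + 3 = 4.
GR = (1 − 1/4) × 4² / 12 = 0.75 × 16 / 12 = 1 dB.
Output = 12 − 1 = 11 dBu.

11 dBu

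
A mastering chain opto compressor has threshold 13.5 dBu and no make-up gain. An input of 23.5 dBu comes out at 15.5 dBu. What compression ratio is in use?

5:1

Input overshoot = 23.5 − 13.5 = 10 dB; output overshoot = 15.5 − 13.5 = 2 dB.
Ratio = 10 / 2 = 5.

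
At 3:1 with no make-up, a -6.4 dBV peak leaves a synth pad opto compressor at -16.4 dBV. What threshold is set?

Gain reduction = -6.4 − (-16.4) = 10 dB; output overshoot = GR / (R − 1) = 10 / 2 = 5 dB.
Threshold = output − output overshoot = -16.4 − 5 = -21.4 dBV.

-21.4 dBV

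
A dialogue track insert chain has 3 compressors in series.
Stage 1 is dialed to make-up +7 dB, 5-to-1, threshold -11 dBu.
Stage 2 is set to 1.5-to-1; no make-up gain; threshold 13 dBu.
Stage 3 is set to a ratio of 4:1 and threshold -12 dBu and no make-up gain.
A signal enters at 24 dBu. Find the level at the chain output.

-8.25 dBu

Stage 1: 35 dB above -11 dBu, reduced 5:1 to 7 dB above → -4 dBu; +7 dB make-up → 3 dBu.
Stage 2: 3 dBu ≤ 13 dBu, so stage 2 doesn't engage; output 3 dBu.
Stage 3: overshoot 15 dB → 15/4 = 3.75 dB → -8.25 dBu.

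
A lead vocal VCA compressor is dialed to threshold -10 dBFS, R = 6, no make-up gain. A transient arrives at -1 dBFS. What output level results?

Overshoot: -1 − (-10) = 9 dB.
6:1 compression reduces that to 9/6 = 1.5 dB over.
Output = -10 + 1.5 = -8.5 dBFS.

-8.5 dBFS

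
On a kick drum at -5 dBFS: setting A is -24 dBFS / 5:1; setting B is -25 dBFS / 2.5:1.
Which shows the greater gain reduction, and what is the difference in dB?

A, by 3.2 dB

A: GR = 19 − 19/5 = 15.2 dB.
B: GR = 20 − 20/2.5 = 12 dB.
Difference: 3.2 dB in favour of A.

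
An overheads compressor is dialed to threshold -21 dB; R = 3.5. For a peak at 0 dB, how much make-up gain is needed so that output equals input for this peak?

15 dB

Without make-up, output = threshold + overshoot/3.5 = -21 + 6 = -15 dB.
Gap to target: 15 dB.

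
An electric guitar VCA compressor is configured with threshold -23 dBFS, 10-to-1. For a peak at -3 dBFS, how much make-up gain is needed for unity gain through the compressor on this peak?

18 dB

Without make-up, output = threshold + overshoot/10 = -23 + 2 = -21 dBFS.
Gap to target: 18 dB.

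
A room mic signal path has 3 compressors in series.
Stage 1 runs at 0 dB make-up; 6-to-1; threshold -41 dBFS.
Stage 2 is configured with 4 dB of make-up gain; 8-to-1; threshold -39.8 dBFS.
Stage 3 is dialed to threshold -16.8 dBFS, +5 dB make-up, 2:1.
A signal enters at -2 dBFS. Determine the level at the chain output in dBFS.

-30.1375 dBFS

Stage 1: 39 dB above -41 dBFS, reduced 6:1 to 6.5 dB above → -34.5 dBFS.
Stage 2: 5.3 dB above -39.8 dBFS, reduced 8:1 to 0.6625 dB above → -39.1375 dBFS; +4 dB make-up → -35.1375 dBFS.
Stage 3: below threshold (-35.1375 ≤ -16.8); passes unchanged; make-up brings it to -30.1375 dBFS.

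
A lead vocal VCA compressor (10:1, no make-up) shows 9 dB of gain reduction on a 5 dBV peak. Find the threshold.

-5 dBV

Input is 10 dB above T (since output overshoot × R = input overshoot: (-4 − T)·10 = 5 − T gives T = -5 dBV).
Check: -5 + (5 − (-5))/10 = -5 + 1 = -4 dBV. ✓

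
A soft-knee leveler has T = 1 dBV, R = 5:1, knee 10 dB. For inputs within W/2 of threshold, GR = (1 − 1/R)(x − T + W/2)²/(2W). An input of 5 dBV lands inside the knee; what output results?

x − T + W/2 = 5 − 1 + 5 = 9.
GR = (1 − 1/5) × 9² / 20 = 0.8 × 81 / 20 = 3.24 dB.
Output = 5 − 3.24 = 1.76 dBV.

1.76 dBV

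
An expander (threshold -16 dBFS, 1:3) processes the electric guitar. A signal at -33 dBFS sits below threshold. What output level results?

Below threshold, a 1:3 expander applies gain = (3−1)×(T − x) of attenuation.
(3−1) × 17 = 34 dB, so output = -33 − 34 = -67 dBFS.

-67 dBFS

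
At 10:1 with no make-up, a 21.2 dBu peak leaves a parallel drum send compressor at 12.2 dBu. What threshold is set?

Let T be the threshold. Output overshoot = (input overshoot)/R, so 12.2 − T = (21.2 − T)/10.
10·(12.2 − T) = 21.2 − T → 9·T = 122 − 21.2 = 100.8.
T = 100.8/9 = 11.2 dBu.

11.2 dBu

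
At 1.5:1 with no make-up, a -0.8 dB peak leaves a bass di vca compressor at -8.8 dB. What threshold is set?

Gain reduction = -0.8 − (-8.8) = 8 dB; output overshoot = GR / (R − 1) = 8 / 0.5 = 16 dB.
Threshold = output − output overshoot = -8.8 − 16 = -24.8 dB.

-24.8 dB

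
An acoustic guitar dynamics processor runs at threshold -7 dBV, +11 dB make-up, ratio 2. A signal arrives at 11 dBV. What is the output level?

13 dBV

The input is 18 dB above the -7 dBV threshold.
2:1 compression reduces that to 18/2 = 9 dB over.
That puts the output at 2 dBV; make-up adds 11 dB, giving 13 dBV.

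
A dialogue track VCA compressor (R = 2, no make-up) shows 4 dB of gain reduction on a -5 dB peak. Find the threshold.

Input is 8 dB above T (since output overshoot × R = input overshoot: (-9 − T)·2 = -5 − T gives T = -13 dB).
Check: -13 + (-5 − (-13))/2 = -13 + 4 = -9 dB. ✓

-13 dB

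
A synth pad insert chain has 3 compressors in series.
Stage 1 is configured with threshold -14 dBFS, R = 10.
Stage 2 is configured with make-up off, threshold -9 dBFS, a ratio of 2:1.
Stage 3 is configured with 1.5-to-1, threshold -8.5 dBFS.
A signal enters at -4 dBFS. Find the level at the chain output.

-13 dBFS

Stage 1: overshoot 10 dB → 10/10 = 1 dB → -13 dBFS.
Stage 2: below threshold (-13 ≤ -9); passes unchanged; output -13 dBFS.
Stage 3: below threshold (-13 ≤ -8.5); passes unchanged; output -13 dBFS.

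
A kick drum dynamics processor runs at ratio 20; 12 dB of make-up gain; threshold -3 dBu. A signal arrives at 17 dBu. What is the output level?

10 dBu

Overshoot: 17 − (-3) = 20 dB.
20:1 compression reduces that to 20/20 = 1 dB over.
That puts the output at -2 dBu; make-up adds 12 dB, giving 10 dBu.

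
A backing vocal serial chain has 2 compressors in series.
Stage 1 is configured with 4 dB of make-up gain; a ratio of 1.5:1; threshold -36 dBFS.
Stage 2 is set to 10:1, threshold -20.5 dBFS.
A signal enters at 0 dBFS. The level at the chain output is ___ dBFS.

-19.25 dBFS

Stage 1: overshoot 36 dB → 36/1.5 = 24 dB → -12 dBFS; +4 dB make-up → -8 dBFS.
Stage 2: overshoot 12.5 dB → 12.5/10 = 1.25 dB → -19.25 dBFS.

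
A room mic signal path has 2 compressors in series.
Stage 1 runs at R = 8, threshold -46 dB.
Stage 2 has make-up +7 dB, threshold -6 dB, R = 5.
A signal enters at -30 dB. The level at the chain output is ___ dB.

-37 dB

Stage 1: 16 dB above -46 dB, reduced 8:1 to 2 dB above → -44 dB.
Stage 2: below threshold (-44 ≤ -6); passes unchanged; make-up brings it to -37 dB.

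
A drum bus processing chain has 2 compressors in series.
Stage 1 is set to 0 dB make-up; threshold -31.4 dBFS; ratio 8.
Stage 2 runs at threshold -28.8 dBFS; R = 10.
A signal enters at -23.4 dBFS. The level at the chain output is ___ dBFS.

Stage 1: -23.4 dBFS is 8 dB over -31.4 dBFS; at 8:1 that becomes 1 dB over, giving -30.4 dBFS.
Stage 2: -30.4 dBFS is at or below the -28.8 dBFS threshold — no compression; output -30.4 dBFS.

-30.4 dBFS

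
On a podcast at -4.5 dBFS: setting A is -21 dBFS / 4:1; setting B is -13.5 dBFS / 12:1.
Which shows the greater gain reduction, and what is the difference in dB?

A: GR = 16.5 − 16.5/4 = 12.375 dB.
B: GR = 9 − 9/12 = 8.25 dB.
Difference: 4.125 dB in favour of A.

A, by 4.125 dB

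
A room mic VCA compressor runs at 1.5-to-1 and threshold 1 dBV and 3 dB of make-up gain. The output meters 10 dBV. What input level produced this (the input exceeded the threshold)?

Stripping the +3 dB make-up gives 7 dBV at the gain stage.
The compressed level sits 7 − 1 = 6 dB over threshold.
Undo the ratio: input overshoot = 6 × 1.5 = 9 dB, giving input = 10 dBV.

10 dBV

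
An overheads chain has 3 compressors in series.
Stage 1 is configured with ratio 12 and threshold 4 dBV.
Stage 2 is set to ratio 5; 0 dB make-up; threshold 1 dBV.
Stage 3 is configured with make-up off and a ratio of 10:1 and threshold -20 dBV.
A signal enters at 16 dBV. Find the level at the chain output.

-17.82 dBV

Stage 1: 16 dBV is 12 dB over 4 dBV; at 12:1 that becomes 1 dB over, giving 5 dBV.
Stage 2: 5 dBV is 4 dB over 1 dBV; at 5:1 that becomes 0.8 dB over, giving 1.8 dBV.
Stage 3: 1.8 dBV is 21.8 dB over -20 dBV; at 10:1 that becomes 2.18 dB over, giving -17.82 dBV.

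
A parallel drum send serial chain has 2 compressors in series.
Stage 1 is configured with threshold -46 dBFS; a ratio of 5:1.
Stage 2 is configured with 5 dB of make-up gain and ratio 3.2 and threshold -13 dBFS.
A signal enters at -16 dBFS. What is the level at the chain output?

-35 dBFS

Stage 1: overshoot 30 dB → 30/5 = 6 dB → -40 dBFS.
Stage 2: below threshold (-40 ≤ -13); passes unchanged; make-up brings it to -35 dBFS.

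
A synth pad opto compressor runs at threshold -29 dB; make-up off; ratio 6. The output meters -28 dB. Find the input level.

-23 dB

The compressed level sits -28 − (-29) = 1 dB over threshold.
Before 6:1 compression the overshoot was 1 × 6 = 6 dB, so input = -29 + 6 = -23 dB.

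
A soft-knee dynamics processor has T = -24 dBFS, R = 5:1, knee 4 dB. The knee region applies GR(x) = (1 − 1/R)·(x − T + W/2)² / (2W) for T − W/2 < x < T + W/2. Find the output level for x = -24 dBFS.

-24.4 dBFS

x − T + W/2 = -24 − (-24) + 2 = 2.
GR = (1 − 1/5) × 2² / 8 = 0.8 × 4 / 8 = 0.4 dB.
Output = -24 − 0.4 = -24.4 dBFS.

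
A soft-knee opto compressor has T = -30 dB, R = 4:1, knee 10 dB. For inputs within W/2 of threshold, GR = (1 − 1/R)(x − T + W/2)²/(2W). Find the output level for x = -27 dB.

-29.4 dB

x − T + W/2 = -27 − (-30) + 5 = 8.
GR = (1 − 1/4) × 8² / 20 = 0.75 × 64 / 20 = 2.4 dB.
Output = -27 − 2.4 = -29.4 dB.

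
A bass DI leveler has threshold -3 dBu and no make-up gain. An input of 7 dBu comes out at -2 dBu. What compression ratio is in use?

Input overshoot = 7 − (-3) = 10 dB; output overshoot = -2 − (-3) = 1 dB.
Ratio = 10 / 1 = 10.

10:1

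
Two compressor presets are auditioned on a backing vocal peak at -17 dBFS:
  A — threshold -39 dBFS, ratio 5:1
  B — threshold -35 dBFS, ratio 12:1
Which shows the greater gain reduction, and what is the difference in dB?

A: GR = 22 − 22/5 = 17.6 dB.
B: GR = 18 − 18/12 = 16.5 dB.
Difference: 1.1 dB in favour of A.

A, by 1.1 dB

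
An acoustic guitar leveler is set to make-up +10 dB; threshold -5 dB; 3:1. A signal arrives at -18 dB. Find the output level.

-18 dB is 13 dB below the -5 dB threshold, so no gain reduction is applied.
Make-up gain adds 10 dB: -18 + 10 = -8 dB.

-8 dB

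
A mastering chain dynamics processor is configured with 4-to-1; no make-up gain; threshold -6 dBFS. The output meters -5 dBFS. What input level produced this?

That's 1 dB above the -6 dBFS threshold.
Before 4:1 compression the overshoot was 1 × 4 = 4 dB, so input = -6 + 4 = -2 dBFS.

-2 dBFS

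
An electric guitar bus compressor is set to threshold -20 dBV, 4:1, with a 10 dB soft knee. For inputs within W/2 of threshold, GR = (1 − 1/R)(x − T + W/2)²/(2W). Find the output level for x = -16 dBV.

-19.0375 dBV

x − T + W/2 = -16 − (-20) + 5 = 9.
GR = (1 − 1/4) × 9² / 20 = 0.75 × 81 / 20 = 3.0375 dB.
Output = -16 − 3.0375 = -19.0375 dBV.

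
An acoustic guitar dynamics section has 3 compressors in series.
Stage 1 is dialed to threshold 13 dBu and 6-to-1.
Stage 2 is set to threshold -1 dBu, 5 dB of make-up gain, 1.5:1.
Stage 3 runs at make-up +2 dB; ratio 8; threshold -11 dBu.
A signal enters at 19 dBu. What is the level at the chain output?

-5.875 dBu

Stage 1: 6 dB above 13 dBu, reduced 6:1 to 1 dB above → 14 dBu.
Stage 2: 14 dBu is 15 dB over -1 dBu; at 1.5:1 that becomes 10 dB over, giving 9 dBu; +5 dB make-up → 14 dBu.
Stage 3: overshoot 25 dB → 25/8 = 3.125 dB → -7.875 dBu; +2 dB make-up → -5.875 dBu.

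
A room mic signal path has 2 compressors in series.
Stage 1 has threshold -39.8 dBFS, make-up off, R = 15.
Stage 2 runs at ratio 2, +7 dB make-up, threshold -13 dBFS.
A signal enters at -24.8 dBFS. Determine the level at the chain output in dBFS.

Stage 1: 15 dB above -39.8 dBFS, reduced 15:1 to 1 dB above → -38.8 dBFS.
Stage 2: -38.8 dBFS is at or below the -13 dBFS threshold — no compression; make-up brings it to -31.8 dBFS.

-31.8 dBFS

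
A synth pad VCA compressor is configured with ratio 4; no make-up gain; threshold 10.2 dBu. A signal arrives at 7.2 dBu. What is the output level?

7.2 dBu is 3 dB below the 10.2 dBu threshold, so no gain reduction is applied.
Output = input = 7.2 dBu.

7.2 dBu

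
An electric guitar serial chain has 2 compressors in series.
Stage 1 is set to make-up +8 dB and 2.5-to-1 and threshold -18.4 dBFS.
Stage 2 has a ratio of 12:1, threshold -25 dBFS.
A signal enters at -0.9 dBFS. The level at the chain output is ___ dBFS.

-23.2 dBFS

Stage 1: 17.5 dB above -18.4 dBFS, reduced 2.5:1 to 7 dB above → -11.4 dBFS; +8 dB make-up → -3.4 dBFS.
Stage 2: -3.4 dBFS is 21.6 dB over -25 dBFS; at 12:1 that becomes 1.8 dB over, giving -23.2 dBFS.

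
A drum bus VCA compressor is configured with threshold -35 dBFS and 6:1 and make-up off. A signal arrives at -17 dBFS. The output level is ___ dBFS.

-17 dBFS sits 18 dB over threshold.
The 18 dB excess becomes 3 dB after 6:1 reduction.
So the level is -35 + 3 = -32 dBFS.

-32 dBFS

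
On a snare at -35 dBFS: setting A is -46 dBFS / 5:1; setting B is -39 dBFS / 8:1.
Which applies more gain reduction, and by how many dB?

A: GR = 11 − 11/5 = 8.8 dB.
B: GR = 4 − 4/8 = 3.5 dB.
A reduces 5.3 dB more.

A, by 5.3 dB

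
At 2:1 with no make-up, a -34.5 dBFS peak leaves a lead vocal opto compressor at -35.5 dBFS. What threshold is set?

Gain reduction = -34.5 − (-35.5) = 1 dB; output overshoot = GR / (R − 1) = 1 / 1 = 1 dB.
Threshold = output − output overshoot = -35.5 − 1 = -36.5 dBFS.

-36.5 dBFS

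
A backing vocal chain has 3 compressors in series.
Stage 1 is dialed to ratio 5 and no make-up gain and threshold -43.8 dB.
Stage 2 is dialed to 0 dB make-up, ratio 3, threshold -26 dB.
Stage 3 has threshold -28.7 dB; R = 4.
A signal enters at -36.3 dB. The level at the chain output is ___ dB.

-42.3 dB

Stage 1: -36.3 dB is 7.5 dB over -43.8 dB; at 5:1 that becomes 1.5 dB over, giving -42.3 dB.
Stage 2: below threshold (-42.3 ≤ -26); passes unchanged; output -42.3 dB.
Stage 3: -42.3 dB ≤ -28.7 dB, so stage 3 doesn't engage; output -42.3 dB.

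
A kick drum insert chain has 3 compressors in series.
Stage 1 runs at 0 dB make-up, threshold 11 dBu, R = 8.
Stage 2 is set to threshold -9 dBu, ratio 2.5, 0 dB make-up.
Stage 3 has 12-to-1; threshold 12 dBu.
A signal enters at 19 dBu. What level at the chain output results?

Stage 1: 19 dBu is 8 dB over 11 dBu; at 8:1 that becomes 1 dB over, giving 12 dBu.
Stage 2: 12 dBu is 21 dB over -9 dBu; at 2.5:1 that becomes 8.4 dB over, giving -0.6 dBu.
Stage 3: below threshold (-0.6 ≤ 12); passes unchanged; output -0.6 dBu.

-0.6 dBu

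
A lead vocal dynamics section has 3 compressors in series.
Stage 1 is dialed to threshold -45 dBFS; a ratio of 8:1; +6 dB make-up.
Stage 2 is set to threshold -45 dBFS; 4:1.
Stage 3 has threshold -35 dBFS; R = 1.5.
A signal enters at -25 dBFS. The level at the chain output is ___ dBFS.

-42.875 dBFS

Stage 1: -25 dBFS is 20 dB over -45 dBFS; at 8:1 that becomes 2.5 dB over, giving -42.5 dBFS; +6 dB make-up → -36.5 dBFS.
Stage 2: 8.5 dB above -45 dBFS, reduced 4:1 to 2.125 dB above → -42.875 dBFS.
Stage 3: below threshold (-42.875 ≤ -35); passes unchanged; output -42.875 dBFS.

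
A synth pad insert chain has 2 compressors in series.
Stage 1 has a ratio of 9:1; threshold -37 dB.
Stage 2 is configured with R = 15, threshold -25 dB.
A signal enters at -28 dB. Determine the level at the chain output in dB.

-36 dB

Stage 1: 9 dB above -37 dB, reduced 9:1 to 1 dB above → -36 dB.
Stage 2: -36 dB ≤ -25 dB, so stage 2 doesn't engage; output -36 dB.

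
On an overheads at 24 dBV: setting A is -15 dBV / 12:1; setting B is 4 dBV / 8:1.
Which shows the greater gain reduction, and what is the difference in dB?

A, by 18.25 dB

A: overshoot 39 dB → output overshoot 3.25 dB → GR 35.75 dB.
B: overshoot 20 dB → output overshoot 2.5 dB → GR 17.5 dB.
A applies 18.25 dB more gain reduction.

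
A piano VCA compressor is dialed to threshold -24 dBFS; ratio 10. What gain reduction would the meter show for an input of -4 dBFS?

Overshoot = -4 − (-24) = 20 dB.
A 10:1 ratio leaves 2 dB of that excess.
Gain reduction = 20 − 2 = 18 dB.

18 dB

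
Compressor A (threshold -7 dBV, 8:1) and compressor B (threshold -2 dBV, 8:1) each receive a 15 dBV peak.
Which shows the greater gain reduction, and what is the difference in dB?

A, by 4.375 dB

A: GR = 22 − 22/8 = 19.25 dB.
B: GR = 17 − 17/8 = 14.875 dB.
A applies 4.375 dB more gain reduction.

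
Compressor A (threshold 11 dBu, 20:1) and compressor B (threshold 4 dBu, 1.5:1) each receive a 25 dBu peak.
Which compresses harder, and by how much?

A, by 6.3 dB

A: overshoot 14 dB → output overshoot 0.7 dB → GR 13.3 dB.
B: overshoot 21 dB → output overshoot 14 dB → GR 7 dB.
A applies 6.3 dB more gain reduction.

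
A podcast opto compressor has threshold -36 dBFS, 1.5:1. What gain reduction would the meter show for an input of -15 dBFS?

The signal is 21 dB above threshold.
After 1.5:1 compression the overshoot becomes 21/1.5 = 14 dB.
Gain reduction = 21 − 14 = 7 dB.

7 dB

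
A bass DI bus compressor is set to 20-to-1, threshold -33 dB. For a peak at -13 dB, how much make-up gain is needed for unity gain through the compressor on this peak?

19 dB

Without make-up, output = threshold + overshoot/20 = -33 + 1 = -32 dB.
Gap to target: 19 dB.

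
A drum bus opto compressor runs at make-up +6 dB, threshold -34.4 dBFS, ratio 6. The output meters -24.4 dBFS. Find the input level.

-10.4 dBFS

Before make-up, the level was -24.4 − 6 = -30.4 dBFS.
Post-compression overshoot = -30.4 − (-34.4) = 4 dB.
Before 6:1 compression the overshoot was 4 × 6 = 24 dB, so input = -34.4 + 24 = -10.4 dBFS.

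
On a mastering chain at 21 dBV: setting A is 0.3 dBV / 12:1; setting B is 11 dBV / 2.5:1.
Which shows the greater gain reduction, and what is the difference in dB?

A, by 12.975 dB

A: overshoot 20.7 dB → output overshoot 1.725 dB → GR 18.975 dB.
B: overshoot 10 dB → output overshoot 4 dB → GR 6 dB.
Difference: 12.975 dB in favour of A.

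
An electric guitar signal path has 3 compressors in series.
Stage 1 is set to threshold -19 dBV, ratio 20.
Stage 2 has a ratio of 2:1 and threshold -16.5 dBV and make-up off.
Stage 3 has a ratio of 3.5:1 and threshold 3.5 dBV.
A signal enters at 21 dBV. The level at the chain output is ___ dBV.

-17 dBV

Stage 1: 40 dB above -19 dBV, reduced 20:1 to 2 dB above → -17 dBV.
Stage 2: below threshold (-17 ≤ -16.5); passes unchanged; output -17 dBV.
Stage 3: -17 dBV ≤ 3.5 dBV, so stage 3 doesn't engage; output -17 dBV.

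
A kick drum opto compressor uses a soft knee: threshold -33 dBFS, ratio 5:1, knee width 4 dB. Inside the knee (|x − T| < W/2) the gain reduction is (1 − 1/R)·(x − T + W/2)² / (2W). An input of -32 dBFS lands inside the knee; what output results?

-32.9 dBFS

x − T + W/2 = -32 − (-33) + 2 = 3.
GR = (1 − 1/5) × 3² / 8 = 0.8 × 9 / 8 = 0.9 dB.
Output = -32 − 0.9 = -32.9 dBFS.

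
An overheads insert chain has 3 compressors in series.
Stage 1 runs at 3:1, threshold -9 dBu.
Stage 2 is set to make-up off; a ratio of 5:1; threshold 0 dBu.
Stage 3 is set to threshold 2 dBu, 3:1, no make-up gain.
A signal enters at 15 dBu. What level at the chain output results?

-1 dBu

Stage 1: 24 dB above -9 dBu, reduced 3:1 to 8 dB above → -1 dBu.
Stage 2: -1 dBu ≤ 0 dBu, so stage 2 doesn't engage; output -1 dBu.
Stage 3: below threshold (-1 ≤ 2); passes unchanged; output -1 dBu.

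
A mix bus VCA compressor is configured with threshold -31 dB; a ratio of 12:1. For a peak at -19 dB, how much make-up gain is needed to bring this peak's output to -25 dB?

5 dB

Without make-up, output = threshold + overshoot/12 = -31 + 1 = -30 dB.
Gap to target: 5 dB.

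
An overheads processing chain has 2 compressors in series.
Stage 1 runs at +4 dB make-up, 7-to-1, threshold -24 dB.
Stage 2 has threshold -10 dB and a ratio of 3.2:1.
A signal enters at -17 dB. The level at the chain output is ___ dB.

Stage 1: overshoot 7 dB → 7/7 = 1 dB → -23 dB; +4 dB make-up → -19 dB.
Stage 2: below threshold (-19 ≤ -10); passes unchanged; output -19 dB.

-19 dB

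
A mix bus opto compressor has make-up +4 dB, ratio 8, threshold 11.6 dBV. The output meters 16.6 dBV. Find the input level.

Before make-up, the level was 16.6 − 4 = 12.6 dBV.
Post-compression overshoot = 12.6 − 11.6 = 1 dB.
Undo the ratio: input overshoot = 1 × 8 = 8 dB, giving input = 19.6 dBV.

19.6 dBV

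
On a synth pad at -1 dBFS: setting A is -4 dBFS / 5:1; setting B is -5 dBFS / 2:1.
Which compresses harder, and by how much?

A: 3 dB over, compressed to 0.6 dB over, so 2.4 dB of GR.
B: 4 dB over, compressed to 2 dB over, so 2 dB of GR.
Difference: 0.4 dB in favour of A.

A, by 0.4 dB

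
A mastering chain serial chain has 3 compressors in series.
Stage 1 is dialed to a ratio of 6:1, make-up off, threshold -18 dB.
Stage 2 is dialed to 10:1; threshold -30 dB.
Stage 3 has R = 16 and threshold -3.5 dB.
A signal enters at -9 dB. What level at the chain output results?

Stage 1: overshoot 9 dB → 9/6 = 1.5 dB → -16.5 dB.
Stage 2: -16.5 dB is 13.5 dB over -30 dB; at 10:1 that becomes 1.35 dB over, giving -28.65 dB.
Stage 3: below threshold (-28.65 ≤ -3.5); passes unchanged; output -28.65 dB.

-28.65 dB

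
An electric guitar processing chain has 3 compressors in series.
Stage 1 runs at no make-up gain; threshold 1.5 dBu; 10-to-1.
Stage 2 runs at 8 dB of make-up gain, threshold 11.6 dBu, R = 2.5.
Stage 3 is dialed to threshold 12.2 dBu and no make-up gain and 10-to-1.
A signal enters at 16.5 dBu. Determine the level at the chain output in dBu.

11 dBu

Stage 1: 16.5 dBu is 15 dB over 1.5 dBu; at 10:1 that becomes 1.5 dB over, giving 3 dBu.
Stage 2: below threshold (3 ≤ 11.6); passes unchanged; make-up brings it to 11 dBu.
Stage 3: 11 dBu is at or below the 12.2 dBu threshold — no compression; output 11 dBu.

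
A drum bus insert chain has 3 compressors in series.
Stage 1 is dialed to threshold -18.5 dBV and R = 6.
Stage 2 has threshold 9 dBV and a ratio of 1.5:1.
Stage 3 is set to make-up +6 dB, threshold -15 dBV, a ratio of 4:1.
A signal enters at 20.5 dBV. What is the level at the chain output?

-8.25 dBV

Stage 1: overshoot 39 dB → 39/6 = 6.5 dB → -12 dBV.
Stage 2: -12 dBV is at or below the 9 dBV threshold — no compression; output -12 dBV.
Stage 3: 3 dB above -15 dBV, reduced 4:1 to 0.75 dB above → -14.25 dBV; +6 dB make-up → -8.25 dBV.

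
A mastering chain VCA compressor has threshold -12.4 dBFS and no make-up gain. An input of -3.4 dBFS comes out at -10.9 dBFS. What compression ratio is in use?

6:1

Input overshoot = -3.4 − (-12.4) = 9 dB; output overshoot = -10.9 − (-12.4) = 1.5 dB.
Ratio = 9 / 1.5 = 6.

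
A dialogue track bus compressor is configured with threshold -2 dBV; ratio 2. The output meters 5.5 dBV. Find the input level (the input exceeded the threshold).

Post-compression overshoot = 5.5 − (-2) = 7.5 dB.
Undo the ratio: input overshoot = 7.5 × 2 = 15 dB, giving input = 13 dBV.

13 dBV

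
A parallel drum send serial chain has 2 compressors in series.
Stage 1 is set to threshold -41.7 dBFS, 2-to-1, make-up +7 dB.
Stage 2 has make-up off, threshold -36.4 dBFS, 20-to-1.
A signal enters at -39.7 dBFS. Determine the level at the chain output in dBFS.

Stage 1: -39.7 dBFS is 2 dB over -41.7 dBFS; at 2:1 that becomes 1 dB over, giving -40.7 dBFS; +7 dB make-up → -33.7 dBFS.
Stage 2: overshoot 2.7 dB → 2.7/20 = 0.135 dB → -36.265 dBFS.

-36.265 dBFS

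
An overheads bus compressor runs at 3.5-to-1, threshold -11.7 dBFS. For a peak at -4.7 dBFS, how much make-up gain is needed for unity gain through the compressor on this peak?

Without make-up, output = threshold + overshoot/3.5 = -11.7 + 2 = -9.7 dBFS.
Gap to target: 5 dB.

5 dB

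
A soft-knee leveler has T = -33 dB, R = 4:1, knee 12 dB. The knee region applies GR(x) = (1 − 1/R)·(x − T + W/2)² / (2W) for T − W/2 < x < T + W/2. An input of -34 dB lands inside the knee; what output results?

x − T + W/2 = -34 − (-33) + 6 = 5.
GR = (1 − 1/4) × 5² / 24 = 0.75 × 25 / 24 = 0.78125 dB.
Output = -34 − 0.78125 = -34.78125 dB.

-34.78125 dB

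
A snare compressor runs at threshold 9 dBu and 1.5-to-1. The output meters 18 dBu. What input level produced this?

22.5 dBu

Post-compression overshoot = 18 − 9 = 9 dB.
Input overshoot = R × output overshoot = 13.5 dB → input = 9 + 13.5 = 22.5 dBu.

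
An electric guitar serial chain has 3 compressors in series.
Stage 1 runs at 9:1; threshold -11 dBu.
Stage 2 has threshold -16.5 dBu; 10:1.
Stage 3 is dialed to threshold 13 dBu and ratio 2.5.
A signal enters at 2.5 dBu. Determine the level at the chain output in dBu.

Stage 1: 13.5 dB above -11 dBu, reduced 9:1 to 1.5 dB above → -9.5 dBu.
Stage 2: 7 dB above -16.5 dBu, reduced 10:1 to 0.7 dB above → -15.8 dBu.
Stage 3: below threshold (-15.8 ≤ 13); passes unchanged; output -15.8 dBu.

-15.8 dBu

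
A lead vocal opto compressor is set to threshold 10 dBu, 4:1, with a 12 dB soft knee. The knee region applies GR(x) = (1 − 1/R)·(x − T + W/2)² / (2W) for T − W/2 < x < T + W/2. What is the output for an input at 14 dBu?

10.875 dBu

x − T + W/2 = 14 − 10 + 6 = 10.
GR = (1 − 1/4) × 10² / 24 = 0.75 × 100 / 24 = 3.125 dB.
Output = 14 − 3.125 = 10.875 dBu.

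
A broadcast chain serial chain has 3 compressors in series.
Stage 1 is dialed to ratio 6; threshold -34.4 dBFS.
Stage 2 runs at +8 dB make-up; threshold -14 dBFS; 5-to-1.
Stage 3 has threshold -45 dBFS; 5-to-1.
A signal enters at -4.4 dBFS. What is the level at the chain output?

-40.28 dBFS

Stage 1: -4.4 dBFS is 30 dB over -34.4 dBFS; at 6:1 that becomes 5 dB over, giving -29.4 dBFS.
Stage 2: -29.4 dBFS ≤ -14 dBFS, so stage 2 doesn't engage; make-up brings it to -21.4 dBFS.
Stage 3: 23.6 dB above -45 dBFS, reduced 5:1 to 4.72 dB above → -40.28 dBFS.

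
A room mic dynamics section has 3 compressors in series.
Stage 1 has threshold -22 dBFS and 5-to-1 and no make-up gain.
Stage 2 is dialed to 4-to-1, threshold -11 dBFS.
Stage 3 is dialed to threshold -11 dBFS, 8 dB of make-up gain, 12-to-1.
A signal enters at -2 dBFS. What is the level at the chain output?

-10 dBFS

Stage 1: overshoot 20 dB → 20/5 = 4 dB → -18 dBFS.
Stage 2: -18 dBFS is at or below the -11 dBFS threshold — no compression; output -18 dBFS.
Stage 3: -18 dBFS is at or below the -11 dBFS threshold — no compression; make-up brings it to -10 dBFS.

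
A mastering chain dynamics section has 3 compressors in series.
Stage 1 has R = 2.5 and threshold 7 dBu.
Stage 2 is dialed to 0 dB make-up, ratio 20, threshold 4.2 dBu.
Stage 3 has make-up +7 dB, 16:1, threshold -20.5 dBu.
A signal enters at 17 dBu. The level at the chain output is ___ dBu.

Stage 1: 10 dB above 7 dBu, reduced 2.5:1 to 4 dB above → 11 dBu.
Stage 2: overshoot 6.8 dB → 6.8/20 = 0.34 dB → 4.54 dBu.
Stage 3: 4.54 dBu is 25.04 dB over -20.5 dBu; at 16:1 that becomes 1.565 dB over, giving -18.935 dBu; +7 dB make-up → -11.935 dBu.

-11.935 dBu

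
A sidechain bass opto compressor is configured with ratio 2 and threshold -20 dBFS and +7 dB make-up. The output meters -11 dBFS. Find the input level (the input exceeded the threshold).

Before make-up, the level was -11 − 7 = -18 dBFS.
Post-compression overshoot = -18 − (-20) = 2 dB.
Before 2:1 compression the overshoot was 2 × 2 = 4 dB, so input = -20 + 4 = -16 dBFS.

-16 dBFS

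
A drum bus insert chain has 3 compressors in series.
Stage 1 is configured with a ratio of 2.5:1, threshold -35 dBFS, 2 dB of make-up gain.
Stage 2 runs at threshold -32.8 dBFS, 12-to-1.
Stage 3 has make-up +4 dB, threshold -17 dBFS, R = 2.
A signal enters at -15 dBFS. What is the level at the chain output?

-28.15 dBFS

Stage 1: 20 dB above -35 dBFS, reduced 2.5:1 to 8 dB above → -27 dBFS; +2 dB make-up → -25 dBFS.
Stage 2: 7.8 dB above -32.8 dBFS, reduced 12:1 to 0.65 dB above → -32.15 dBFS.
Stage 3: -32.15 dBFS ≤ -17 dBFS, so stage 3 doesn't engage; make-up brings it to -28.15 dBFS.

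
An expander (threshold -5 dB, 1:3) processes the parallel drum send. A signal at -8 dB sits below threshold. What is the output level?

-14 dB

Below threshold, a 1:3 expander applies gain = (3−1)×(T − x) of attenuation.
(3−1) × 3 = 6 dB, so output = -8 − 6 = -14 dB.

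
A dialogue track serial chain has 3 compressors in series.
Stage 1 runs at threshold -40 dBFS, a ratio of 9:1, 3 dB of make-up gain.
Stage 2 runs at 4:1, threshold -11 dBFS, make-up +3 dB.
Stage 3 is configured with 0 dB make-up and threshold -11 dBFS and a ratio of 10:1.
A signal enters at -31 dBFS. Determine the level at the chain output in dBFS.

-33 dBFS

Stage 1: 9 dB above -40 dBFS, reduced 9:1 to 1 dB above → -39 dBFS; +3 dB make-up → -36 dBFS.
Stage 2: -36 dBFS is at or below the -11 dBFS threshold — no compression; make-up brings it to -33 dBFS.
Stage 3: below threshold (-33 ≤ -11); passes unchanged; output -33 dBFS.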